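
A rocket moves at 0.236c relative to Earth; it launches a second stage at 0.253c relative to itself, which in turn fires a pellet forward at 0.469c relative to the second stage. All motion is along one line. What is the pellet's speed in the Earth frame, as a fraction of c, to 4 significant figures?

u ≈ 0.7649c

Compose boost 2: (0.253 + 0.236)/(1 + 0.253×0.236) = 0.4890/1.05971 = 0.461448
Compose boost 3: (0.469 + 0.461448)/(1 + 0.469×0.461448) = 0.930448/1.21642 = 0.7649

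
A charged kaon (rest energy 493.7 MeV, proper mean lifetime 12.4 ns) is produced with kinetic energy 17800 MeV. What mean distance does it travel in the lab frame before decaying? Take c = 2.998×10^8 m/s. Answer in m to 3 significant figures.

γ = 1 + K/(m₀c²) = 1 + 17800/493.7 = 37.054
β = √(1 − 1/γ²) = 0.99964
Dilated lifetime: γτ₀ = 37.054 × 12.4 ns = 459.47 ns
d = βc·γτ₀ = 0.99964 × (2.998×10^8 m/s) × 4.5947×10^-7 s = 138 m

d ≈ 138 m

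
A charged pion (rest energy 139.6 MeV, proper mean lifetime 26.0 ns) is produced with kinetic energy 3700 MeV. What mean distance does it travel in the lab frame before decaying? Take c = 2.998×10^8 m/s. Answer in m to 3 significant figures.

γ = 1 + K/(m₀c²) = 1 + 3700/139.6 = 27.504
β = √(1 − 1/γ²) = 0.99934
Dilated lifetime: γτ₀ = 27.504 × 26.0 ns = 715.11 ns
d = βc·γτ₀ = 0.99934 × (2.998×10^8 m/s) × 7.1511×10^-7 s = 214 m

d ≈ 214 m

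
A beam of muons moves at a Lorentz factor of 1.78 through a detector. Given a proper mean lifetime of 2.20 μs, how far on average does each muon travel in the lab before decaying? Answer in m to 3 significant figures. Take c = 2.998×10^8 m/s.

β = √(1 − 1/γ²) = √(1 − 1/1.78²) = 0.82727
Dilated lifetime: Δt = γτ₀ = 1.78 × 2.20 μs = 3.9160 μs
d = vΔt = 0.82727c × 3.9160 μs = 2.4802×10^8 m/s × 3.9160×10^-6 s = 971 m

d ≈ 971 m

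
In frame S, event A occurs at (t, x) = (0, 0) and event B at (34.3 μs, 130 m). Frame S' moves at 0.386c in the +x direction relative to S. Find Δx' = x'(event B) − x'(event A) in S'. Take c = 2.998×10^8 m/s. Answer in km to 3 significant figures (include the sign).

Δx' ≈ -4.16 km

γ = 1/√(1 − 0.386²) = 1.0840
Δx' = γ(Δx − vΔt) = 1.0840 × (130 m − 0.386×(2.998×10^8 m/s)×34.3×10^-6 s)
= 1.0840 × (-3839.3 m) = -4.16 km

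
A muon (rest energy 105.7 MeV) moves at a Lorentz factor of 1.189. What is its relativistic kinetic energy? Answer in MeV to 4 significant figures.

K ≈ 19.98 MeV

γ = 1.189 (given)
K = (γ − 1)m₀c² = (1.189 − 1) × 105.7 MeV = 0.189000 × 105.7 MeV = 19.98 MeV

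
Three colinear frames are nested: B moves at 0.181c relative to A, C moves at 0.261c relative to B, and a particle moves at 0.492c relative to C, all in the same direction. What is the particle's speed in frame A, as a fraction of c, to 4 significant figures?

u ≈ 0.7569c

Compose boost 2: (0.261 + 0.181)/(1 + 0.261×0.181) = 0.4420/1.04724 = 0.422061
Compose boost 3: (0.492 + 0.422061)/(1 + 0.492×0.422061) = 0.914061/1.20765 = 0.7569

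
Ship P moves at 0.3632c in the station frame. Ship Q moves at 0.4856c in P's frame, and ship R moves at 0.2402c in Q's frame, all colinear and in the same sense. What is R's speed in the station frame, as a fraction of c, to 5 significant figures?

u ≈ 0.81968c

Compose boost 2: (0.4856 + 0.3632)/(1 + 0.4856×0.3632) = 0.84880/1.176370 = 0.7215417
Compose boost 3: (0.2402 + 0.7215417)/(1 + 0.2402×0.7215417) = 0.9617417/1.173314 = 0.81968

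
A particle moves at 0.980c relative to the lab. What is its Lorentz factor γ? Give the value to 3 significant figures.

γ = 1/√(1 − β²) = 1/√(1 − 0.980²) = 1/√(0.039600) = 5.03

γ ≈ 5.03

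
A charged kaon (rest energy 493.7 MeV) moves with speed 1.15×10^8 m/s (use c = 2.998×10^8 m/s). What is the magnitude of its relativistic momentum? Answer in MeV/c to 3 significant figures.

β = v/c = 1.15×10^8 / 2.998×10^8 = 0.38359
γ = 1/√(1 − 0.38359²) = 1.0828
p = γβm₀c = 1.0828 × 0.38359 × 493.7 MeV/c = 205 MeV/c

p ≈ 205 MeV/c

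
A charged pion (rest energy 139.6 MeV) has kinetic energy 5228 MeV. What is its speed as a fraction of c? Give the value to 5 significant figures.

β ≈ 0.99966

γ = 1 + K/(m₀c²) = 1 + 5228/139.6 = 38.44986
β = √(1 − 1/γ²) = 0.99966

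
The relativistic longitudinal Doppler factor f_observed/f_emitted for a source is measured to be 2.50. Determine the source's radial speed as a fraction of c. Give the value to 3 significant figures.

β ≈ 0.724

f_obs/f_src = √((1+β)/(1−β)) = 2.50  ⇒  (1+β)/(1−β) = 6.2500
β = |1 − D²|/(1 + D²) = |1 − 6.2500|/(1 + 6.2500) = 0.724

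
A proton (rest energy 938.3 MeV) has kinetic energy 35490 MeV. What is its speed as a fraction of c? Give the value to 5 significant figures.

γ = 1 + K/(m₀c²) = 1 + 35490/938.3 = 38.82372
β = √(1 − 1/γ²) = 0.99967

β ≈ 0.99967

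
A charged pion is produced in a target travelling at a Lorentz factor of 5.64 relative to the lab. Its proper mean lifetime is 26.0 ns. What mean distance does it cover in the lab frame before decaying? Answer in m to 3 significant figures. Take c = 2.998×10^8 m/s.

d ≈ 43.3 m

β = √(1 − 1/γ²) = √(1 − 1/5.64²) = 0.98416
Dilated lifetime: Δt = γτ₀ = 5.64 × 26.0 ns = 146.64 ns
d = vΔt = 0.98416c × 146.64 ns = 2.9505×10^8 m/s × 1.4664×10^-7 s = 43.3 m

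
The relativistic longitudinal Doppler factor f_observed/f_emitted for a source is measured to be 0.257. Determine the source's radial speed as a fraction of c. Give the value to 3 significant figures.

f_obs/f_src = √((1−β)/(1+β)) = 0.257  ⇒  (1−β)/(1+β) = 0.066049
β = |1 − D²|/(1 + D²) = |1 − 0.066049|/(1 + 0.066049) = 0.876

β ≈ 0.876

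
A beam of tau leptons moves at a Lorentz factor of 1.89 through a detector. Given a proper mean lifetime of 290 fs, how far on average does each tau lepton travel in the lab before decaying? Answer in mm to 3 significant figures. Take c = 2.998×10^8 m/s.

d ≈ 0.139 mm

β = √(1 − 1/γ²) = √(1 − 1/1.89²) = 0.84856
Dilated lifetime: Δt = γτ₀ = 1.89 × 290 fs = 548.10 fs
d = vΔt = 0.84856c × 548.10 fs = 2.5440×10^8 m/s × 5.4810×10^-13 s = 0.139 mm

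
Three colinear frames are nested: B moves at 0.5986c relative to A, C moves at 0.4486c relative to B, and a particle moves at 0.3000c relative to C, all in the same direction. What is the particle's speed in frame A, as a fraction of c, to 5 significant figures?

Compose boost 2: (0.4486 + 0.5986)/(1 + 0.4486×0.5986) = 1.0472/1.268532 = 0.8255212
Compose boost 3: (0.3000 + 0.8255212)/(1 + 0.3000×0.8255212) = 1.125521/1.247656 = 0.90211

u ≈ 0.90211c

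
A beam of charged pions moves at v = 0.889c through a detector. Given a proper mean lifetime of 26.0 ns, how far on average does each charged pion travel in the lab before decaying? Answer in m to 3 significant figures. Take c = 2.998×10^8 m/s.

d ≈ 15.1 m

γ = 1/√(1 − 0.889²) = 2.1838
Dilated lifetime: Δt = γτ₀ = 2.1838 × 26.0 ns = 56.780 ns
d = vΔt = 0.889c × 56.780 ns = 2.6652×10^8 m/s × 5.6780×10^-8 s = 15.1 m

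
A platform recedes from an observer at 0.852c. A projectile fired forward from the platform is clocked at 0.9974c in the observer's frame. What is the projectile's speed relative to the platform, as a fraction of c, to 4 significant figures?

Inverse velocity addition: u' = (u − v)/(1 − uv/c²)
= (0.9974 − 0.852)/(1 − 0.9974×0.852) = 0.1454/0.150215 = 0.9679

u' ≈ 0.9679c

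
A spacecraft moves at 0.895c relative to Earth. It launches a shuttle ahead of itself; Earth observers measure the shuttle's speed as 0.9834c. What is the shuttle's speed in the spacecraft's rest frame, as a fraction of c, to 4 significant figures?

u' ≈ 0.7375c

Inverse velocity addition: u' = (u − v)/(1 − uv/c²)
= (0.9834 − 0.895)/(1 − 0.9834×0.895) = 0.08840/0.119857 = 0.7375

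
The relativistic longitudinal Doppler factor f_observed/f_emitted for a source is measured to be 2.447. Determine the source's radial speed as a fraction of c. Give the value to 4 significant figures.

f_obs/f_src = √((1+β)/(1−β)) = 2.447  ⇒  (1+β)/(1−β) = 5.98781
β = |1 − D²|/(1 + D²) = |1 − 5.98781|/(1 + 5.98781) = 0.7138

β ≈ 0.7138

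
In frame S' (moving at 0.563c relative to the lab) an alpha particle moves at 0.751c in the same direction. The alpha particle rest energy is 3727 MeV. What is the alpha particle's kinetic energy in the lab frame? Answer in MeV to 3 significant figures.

K ≈ 5990 MeV

u_lab = (0.751 + 0.563)/(1 + 0.751×0.563) = 0.923523
γ = 1/√(1 − 0.923523²) = 2.6073
K = (γ − 1)m₀c² = (2.6073 − 1) × 3727 = 1.6073 × 3727 = 5990 MeV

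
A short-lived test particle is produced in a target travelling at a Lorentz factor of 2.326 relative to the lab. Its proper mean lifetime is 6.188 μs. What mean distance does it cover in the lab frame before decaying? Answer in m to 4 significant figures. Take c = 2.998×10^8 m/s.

d ≈ 3896 m

β = √(1 − 1/γ²) = √(1 − 1/2.326²) = 0.902866
Dilated lifetime: Δt = γτ₀ = 2.326 × 6.188 μs = 14.3933 μs
d = vΔt = 0.902866c × 14.3933 μs = 2.70679×10^8 m/s × 1.43933×10^-5 s = 3896 m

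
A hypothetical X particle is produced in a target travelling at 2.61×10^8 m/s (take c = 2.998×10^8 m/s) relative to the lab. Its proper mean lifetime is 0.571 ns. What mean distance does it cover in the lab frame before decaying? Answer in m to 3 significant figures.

d ≈ 0.303 m

β = v/c = 2.61×10^8 / 2.998×10^8 = 0.87058
γ = 1/√(1 − 0.87058²) = 2.0324
Dilated lifetime: Δt = γτ₀ = 2.0324 × 0.571 ns = 1.1605 ns
d = vΔt = 0.87058c × 1.1605 ns = 2.6100×10^8 m/s × 1.1605×10^-9 s = 0.303 m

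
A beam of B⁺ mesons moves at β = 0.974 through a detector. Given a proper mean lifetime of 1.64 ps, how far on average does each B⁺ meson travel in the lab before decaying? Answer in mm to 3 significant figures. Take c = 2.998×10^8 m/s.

d ≈ 2.11 mm

γ = 1/√(1 − 0.974²) = 4.4141
Dilated lifetime: Δt = γτ₀ = 4.4141 × 1.64 ps = 7.2391 ps
d = vΔt = 0.974c × 7.2391 ps = 2.9201×10^8 m/s × 7.2391×10^-12 s = 2.11 mm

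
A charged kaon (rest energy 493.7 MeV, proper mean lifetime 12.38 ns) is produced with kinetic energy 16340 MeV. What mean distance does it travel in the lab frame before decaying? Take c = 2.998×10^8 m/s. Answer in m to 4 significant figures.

γ = 1 + K/(m₀c²) = 1 + 16340/493.7 = 34.0970
β = √(1 − 1/γ²) = 0.999570
Dilated lifetime: γτ₀ = 34.0970 × 12.38 ns = 422.121 ns
d = βc·γτ₀ = 0.999570 × (2.998×10^8 m/s) × 4.22121×10^-7 s = 126.5 m

d ≈ 126.5 m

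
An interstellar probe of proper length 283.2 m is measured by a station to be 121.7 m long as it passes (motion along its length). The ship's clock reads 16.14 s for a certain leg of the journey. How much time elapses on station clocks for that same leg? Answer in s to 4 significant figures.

Length contraction ⇒ γ = L₀/L = 283.2/121.7 = 2.32703
Time dilation: Δt = γτ₀ = 2.32703 × 16.14 s = 37.56 s

Δt ≈ 37.56 s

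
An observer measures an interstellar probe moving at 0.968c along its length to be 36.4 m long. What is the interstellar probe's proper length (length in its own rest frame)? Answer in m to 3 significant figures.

γ = 1/√(1 − 0.968²) = 3.9849
L₀ = γL = 3.9849 × 36.4 = 145 m

L₀ ≈ 145 m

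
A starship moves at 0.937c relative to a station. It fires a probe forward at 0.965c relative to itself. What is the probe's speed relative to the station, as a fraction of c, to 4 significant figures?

u ≈ 0.9988c

Relativistic velocity addition: u = (u' + v)/(1 + u'v/c²)
= (0.965 + 0.937)/(1 + 0.965×0.937) = 1.902/1.90421 = 0.9988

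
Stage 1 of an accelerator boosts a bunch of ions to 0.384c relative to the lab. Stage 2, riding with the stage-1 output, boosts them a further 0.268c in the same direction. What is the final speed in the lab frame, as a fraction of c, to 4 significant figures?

u ≈ 0.5912c

Compose boost 2: (0.268 + 0.384)/(1 + 0.268×0.384) = 0.6520/1.10291 = 0.5912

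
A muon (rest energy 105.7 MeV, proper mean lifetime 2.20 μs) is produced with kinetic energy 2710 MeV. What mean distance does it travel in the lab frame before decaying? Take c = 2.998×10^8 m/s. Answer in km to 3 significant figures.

γ = 1 + K/(m₀c²) = 1 + 2710/105.7 = 26.639
β = √(1 − 1/γ²) = 0.99930
Dilated lifetime: γτ₀ = 26.639 × 2.20 μs = 58.605 μs
d = βc·γτ₀ = 0.99930 × (2.998×10^8 m/s) × 5.8605×10^-5 s = 17.6 km

d ≈ 17.6 km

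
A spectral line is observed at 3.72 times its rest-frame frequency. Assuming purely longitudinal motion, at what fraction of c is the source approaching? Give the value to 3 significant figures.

f_obs/f_src = √((1+β)/(1−β)) = 3.72  ⇒  (1+β)/(1−β) = 13.838
β = |1 − D²|/(1 + D²) = |1 − 13.838|/(1 + 13.838) = 0.865

β ≈ 0.865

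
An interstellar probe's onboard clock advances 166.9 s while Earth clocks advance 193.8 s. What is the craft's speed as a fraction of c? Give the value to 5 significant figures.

β ≈ 0.50827

γ = Δt/τ₀ = 193.8/166.9 = 1.161174
β = √(1 − 1/γ²) = √(1 − 1/1.161174²) = 0.50827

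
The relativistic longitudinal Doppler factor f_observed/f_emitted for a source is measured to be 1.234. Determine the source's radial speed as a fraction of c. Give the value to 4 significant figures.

β ≈ 0.2072

f_obs/f_src = √((1+β)/(1−β)) = 1.234  ⇒  (1+β)/(1−β) = 1.52276
β = |1 − D²|/(1 + D²) = |1 − 1.52276|/(1 + 1.52276) = 0.2072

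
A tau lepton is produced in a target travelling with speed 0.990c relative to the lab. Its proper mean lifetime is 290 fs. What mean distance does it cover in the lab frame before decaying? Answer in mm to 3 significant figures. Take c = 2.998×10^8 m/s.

d ≈ 0.610 mm

γ = 1/√(1 − 0.990²) = 7.0888
Dilated lifetime: Δt = γτ₀ = 7.0888 × 290 fs = 2055.8 fs
d = vΔt = 0.990c × 2055.8 fs = 2.9680×10^8 m/s × 2.0558×10^-12 s = 0.610 mm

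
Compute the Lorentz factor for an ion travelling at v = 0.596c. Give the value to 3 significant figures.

γ = 1/√(1 − β²) = 1/√(1 − 0.596²) = 1/√(0.64478) = 1.25

γ ≈ 1.25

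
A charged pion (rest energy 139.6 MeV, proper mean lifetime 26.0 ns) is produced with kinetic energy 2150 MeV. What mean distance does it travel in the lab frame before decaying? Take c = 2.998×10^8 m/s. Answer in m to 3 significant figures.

d ≈ 128 m

γ = 1 + K/(m₀c²) = 1 + 2150/139.6 = 16.401
β = √(1 − 1/γ²) = 0.99814
Dilated lifetime: γτ₀ = 16.401 × 26.0 ns = 426.43 ns
d = βc·γτ₀ = 0.99814 × (2.998×10^8 m/s) × 4.2643×10^-7 s = 128 m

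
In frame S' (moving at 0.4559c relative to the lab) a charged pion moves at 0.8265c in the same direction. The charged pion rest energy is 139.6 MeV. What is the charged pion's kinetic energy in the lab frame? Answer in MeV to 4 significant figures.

u_lab = (0.8265 + 0.4559)/(1 + 0.8265×0.4559) = 0.9314343
γ = 1/√(1 − 0.9314343²) = 2.74794
K = (γ − 1)m₀c² = (2.74794 − 1) × 139.6 = 1.74794 × 139.6 = 244.0 MeV

K ≈ 244.0 MeV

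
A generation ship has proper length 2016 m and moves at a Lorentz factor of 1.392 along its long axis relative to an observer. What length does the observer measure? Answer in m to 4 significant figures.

L ≈ 1448 m

γ = 1.392 (given)
Length contraction: L = L₀/γ = 2016/1.392 = 1448 m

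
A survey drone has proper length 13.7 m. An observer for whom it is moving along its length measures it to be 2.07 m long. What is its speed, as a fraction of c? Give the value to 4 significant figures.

γ = L₀/L = 13.7/2.07 = 6.61836
β = √(1 − 1/γ²) = 0.9885

β ≈ 0.9885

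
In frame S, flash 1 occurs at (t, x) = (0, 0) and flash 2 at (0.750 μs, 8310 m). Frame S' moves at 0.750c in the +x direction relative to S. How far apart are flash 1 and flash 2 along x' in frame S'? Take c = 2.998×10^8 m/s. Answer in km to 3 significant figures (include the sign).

γ = 1/√(1 − 0.750²) = 1.5119
Δx' = γ(Δx − vΔt) = 1.5119 × (8310 m − 0.750×(2.998×10^8 m/s)×0.750×10^-6 s)
= 1.5119 × (8141.4 m) = 12.3 km

Δx' ≈ 12.3 km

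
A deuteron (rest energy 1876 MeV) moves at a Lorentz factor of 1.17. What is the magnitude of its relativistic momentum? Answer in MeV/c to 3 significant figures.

p ≈ 1140 MeV/c

β = √(1 − 1/γ²) = √(1 − 1/1.17²) = 0.51912
p = γβm₀c = 1.17 × 0.51912 × 1876 MeV/c = 1140 MeV/c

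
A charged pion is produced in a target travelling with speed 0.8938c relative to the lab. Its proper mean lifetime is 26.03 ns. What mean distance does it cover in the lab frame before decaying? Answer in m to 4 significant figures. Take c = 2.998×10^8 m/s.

γ = 1/√(1 − 0.8938²) = 2.22982
Dilated lifetime: Δt = γτ₀ = 2.22982 × 26.03 ns = 58.0423 ns
d = vΔt = 0.8938c × 58.0423 ns = 2.67961×10^8 m/s × 5.80423×10^-8 s = 15.55 m

d ≈ 15.55 m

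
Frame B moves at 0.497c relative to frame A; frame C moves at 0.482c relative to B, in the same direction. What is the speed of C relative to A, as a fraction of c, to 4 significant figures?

u ≈ 0.7898c

Compose boost 2: (0.482 + 0.497)/(1 + 0.482×0.497) = 0.9790/1.23955 = 0.7898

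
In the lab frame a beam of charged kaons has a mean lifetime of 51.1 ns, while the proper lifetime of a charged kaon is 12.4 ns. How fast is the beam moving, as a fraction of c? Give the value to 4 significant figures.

β ≈ 0.9701

γ = Δt/τ₀ = 51.1/12.4 = 4.12097
β = √(1 − 1/γ²) = √(1 − 1/4.12097²) = 0.9701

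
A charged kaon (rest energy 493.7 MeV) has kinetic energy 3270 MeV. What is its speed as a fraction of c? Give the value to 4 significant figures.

β ≈ 0.9914

γ = 1 + K/(m₀c²) = 1 + 3270/493.7 = 7.62346
β = √(1 − 1/γ²) = 0.9914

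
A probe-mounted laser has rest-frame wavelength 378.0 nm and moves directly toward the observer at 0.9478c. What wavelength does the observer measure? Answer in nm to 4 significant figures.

Relativistic Doppler: λ_obs = λ_src √((1−β)/(1+β))
= 378.0 × √(0.0522000/1.94780) = 378.0 × 0.163705 = 61.88 nm

λ_obs ≈ 61.88 nm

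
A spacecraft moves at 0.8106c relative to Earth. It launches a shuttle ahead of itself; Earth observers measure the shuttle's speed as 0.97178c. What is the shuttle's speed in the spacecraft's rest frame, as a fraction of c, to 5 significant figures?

u' ≈ 0.75930c

Inverse velocity addition: u' = (u − v)/(1 − uv/c²)
= (0.97178 − 0.8106)/(1 − 0.97178×0.8106) = 0.16118/0.2122751 = 0.75930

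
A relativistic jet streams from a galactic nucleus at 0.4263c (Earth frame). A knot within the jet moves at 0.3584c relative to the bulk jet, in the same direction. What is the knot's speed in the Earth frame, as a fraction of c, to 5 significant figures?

u ≈ 0.68070c

Relativistic velocity addition: u = (u' + v)/(1 + u'v/c²)
= (0.3584 + 0.4263)/(1 + 0.3584×0.4263) = 0.78470/1.152786 = 0.68070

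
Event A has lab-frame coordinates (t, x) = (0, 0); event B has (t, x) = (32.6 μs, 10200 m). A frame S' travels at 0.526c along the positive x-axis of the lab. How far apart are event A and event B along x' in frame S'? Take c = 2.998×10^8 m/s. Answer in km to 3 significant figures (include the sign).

γ = 1/√(1 − 0.526²) = 1.1758
Δx' = γ(Δx − vΔt) = 1.1758 × (10200 m − 0.526×(2.998×10^8 m/s)×32.6×10^-6 s)
= 1.1758 × (5059.1 m) = 5.95 km

Δx' ≈ 5.95 km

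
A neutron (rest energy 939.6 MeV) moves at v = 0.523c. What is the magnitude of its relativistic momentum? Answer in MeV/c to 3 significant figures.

γ = 1/√(1 − 0.523²) = 1.1733
p = γβm₀c = 1.1733 × 0.523 × 939.6 MeV/c = 577 MeV/c

p ≈ 577 MeV/c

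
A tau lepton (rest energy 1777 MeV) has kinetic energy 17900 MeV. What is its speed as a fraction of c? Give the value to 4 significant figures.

γ = 1 + K/(m₀c²) = 1 + 17900/1777 = 11.0732
β = √(1 − 1/γ²) = 0.9959

β ≈ 0.9959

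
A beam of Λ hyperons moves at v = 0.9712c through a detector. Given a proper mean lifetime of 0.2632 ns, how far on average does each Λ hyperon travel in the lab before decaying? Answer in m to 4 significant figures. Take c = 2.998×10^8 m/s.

γ = 1/√(1 − 0.9712²) = 4.19699
Dilated lifetime: Δt = γτ₀ = 4.19699 × 0.2632 ns = 1.10465 ns
d = vΔt = 0.9712c × 1.10465 ns = 2.91166×10^8 m/s × 1.10465×10^-9 s = 0.3216 m

d ≈ 0.3216 m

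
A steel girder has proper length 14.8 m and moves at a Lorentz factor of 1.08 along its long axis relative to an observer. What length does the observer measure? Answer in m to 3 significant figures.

L ≈ 13.7 m

γ = 1.08 (given)
Length contraction: L = L₀/γ = 14.8/1.08 = 13.7 m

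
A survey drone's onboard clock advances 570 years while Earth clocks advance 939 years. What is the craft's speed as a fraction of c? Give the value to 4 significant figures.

γ = Δt/τ₀ = 939/570 = 1.64737
β = √(1 − 1/γ²) = √(1 − 1/1.64737²) = 0.7947

β ≈ 0.7947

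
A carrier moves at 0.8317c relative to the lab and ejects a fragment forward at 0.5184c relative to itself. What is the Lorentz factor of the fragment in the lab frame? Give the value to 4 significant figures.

γ ≈ 3.014

u_lab = (0.5184 + 0.8317)/(1 + 0.5184×0.8317) = 1.3501/1.431153 = 0.9433651
γ = 1/√(1 − 0.9433651²) = 3.014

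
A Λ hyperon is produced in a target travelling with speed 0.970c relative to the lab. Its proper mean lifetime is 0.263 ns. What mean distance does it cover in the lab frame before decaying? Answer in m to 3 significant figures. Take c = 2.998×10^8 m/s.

γ = 1/√(1 − 0.970²) = 4.1135
Dilated lifetime: Δt = γτ₀ = 4.1135 × 0.263 ns = 1.0818 ns
d = vΔt = 0.970c × 1.0818 ns = 2.9081×10^8 m/s × 1.0818×10^-9 s = 0.315 m

d ≈ 0.315 m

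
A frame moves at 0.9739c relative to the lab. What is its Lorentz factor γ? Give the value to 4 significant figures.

γ ≈ 4.406

γ = 1/√(1 − β²) = 1/√(1 − 0.9739²) = 1/√(0.0515188) = 4.406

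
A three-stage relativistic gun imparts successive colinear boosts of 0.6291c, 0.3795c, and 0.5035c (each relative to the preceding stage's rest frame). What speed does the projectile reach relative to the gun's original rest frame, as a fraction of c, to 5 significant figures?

Compose boost 2: (0.3795 + 0.6291)/(1 + 0.3795×0.6291) = 1.0086/1.238743 = 0.8142122
Compose boost 3: (0.5035 + 0.8142122)/(1 + 0.5035×0.8142122) = 1.317712/1.409956 = 0.93458

u ≈ 0.93458c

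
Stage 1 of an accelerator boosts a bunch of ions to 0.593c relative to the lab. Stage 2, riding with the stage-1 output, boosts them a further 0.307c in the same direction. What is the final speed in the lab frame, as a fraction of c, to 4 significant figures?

u ≈ 0.7614c

Compose boost 2: (0.307 + 0.593)/(1 + 0.307×0.593) = 0.9000/1.18205 = 0.7614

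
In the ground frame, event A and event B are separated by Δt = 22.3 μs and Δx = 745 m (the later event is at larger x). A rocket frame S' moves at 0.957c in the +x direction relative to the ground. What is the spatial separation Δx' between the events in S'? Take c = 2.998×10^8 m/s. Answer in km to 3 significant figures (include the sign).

γ = 1/√(1 − 0.957²) = 3.4472
Δx' = γ(Δx − vΔt) = 3.4472 × (745 m − 0.957×(2.998×10^8 m/s)×22.3×10^-6 s)
= 3.4472 × (-5653.1 m) = -19.5 km

Δx' ≈ -19.5 km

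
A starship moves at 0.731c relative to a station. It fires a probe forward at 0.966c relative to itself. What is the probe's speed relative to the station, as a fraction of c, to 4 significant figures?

u ≈ 0.9946c

Relativistic velocity addition: u = (u' + v)/(1 + u'v/c²)
= (0.966 + 0.731)/(1 + 0.966×0.731) = 1.697/1.70615 = 0.9946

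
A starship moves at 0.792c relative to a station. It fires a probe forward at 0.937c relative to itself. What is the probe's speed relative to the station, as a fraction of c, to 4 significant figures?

Relativistic velocity addition: u = (u' + v)/(1 + u'v/c²)
= (0.937 + 0.792)/(1 + 0.937×0.792) = 1.729/1.74210 = 0.9925

u ≈ 0.9925c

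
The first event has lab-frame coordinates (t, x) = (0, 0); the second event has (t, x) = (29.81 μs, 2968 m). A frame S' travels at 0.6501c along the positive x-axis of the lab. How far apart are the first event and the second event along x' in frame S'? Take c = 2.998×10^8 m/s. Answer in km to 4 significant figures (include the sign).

Δx' ≈ -3.740 km

γ = 1/√(1 − 0.6501²) = 1.31605
Δx' = γ(Δx − vΔt) = 1.31605 × (2968 m − 0.6501×(2.998×10^8 m/s)×29.81×10^-6 s)
= 1.31605 × (-2841.97 m) = -3.740 km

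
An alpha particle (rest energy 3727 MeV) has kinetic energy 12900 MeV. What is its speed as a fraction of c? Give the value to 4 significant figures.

γ = 1 + K/(m₀c²) = 1 + 12900/3727 = 4.46123
β = √(1 − 1/γ²) = 0.9746

β ≈ 0.9746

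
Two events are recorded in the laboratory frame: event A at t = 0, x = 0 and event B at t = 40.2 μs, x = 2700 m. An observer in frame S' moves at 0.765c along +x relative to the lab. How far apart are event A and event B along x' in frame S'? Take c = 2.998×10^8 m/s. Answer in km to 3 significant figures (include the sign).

Δx' ≈ -10.1 km

γ = 1/√(1 − 0.765²) = 1.5527
Δx' = γ(Δx − vΔt) = 1.5527 × (2700 m − 0.765×(2.998×10^8 m/s)×40.2×10^-6 s)
= 1.5527 × (-6519.7 m) = -10.1 km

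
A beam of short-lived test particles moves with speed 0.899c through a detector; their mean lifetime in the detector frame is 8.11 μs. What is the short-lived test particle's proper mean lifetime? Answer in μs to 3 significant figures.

τ₀ ≈ 3.55 μs

γ = 1/√(1 − 0.899²) = 2.2834
Proper time: τ₀ = Δt/γ = 8.11/2.2834 = 3.55 μs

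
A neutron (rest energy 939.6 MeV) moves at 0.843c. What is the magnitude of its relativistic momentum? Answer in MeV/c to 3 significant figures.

p ≈ 1470 MeV/c

γ = 1/√(1 − 0.843²) = 1.8590
p = γβm₀c = 1.8590 × 0.843 × 939.6 MeV/c = 1470 MeV/c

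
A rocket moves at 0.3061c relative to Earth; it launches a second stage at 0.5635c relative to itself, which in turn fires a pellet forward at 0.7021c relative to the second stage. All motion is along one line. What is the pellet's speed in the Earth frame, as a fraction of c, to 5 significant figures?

u ≈ 0.94940c

Compose boost 2: (0.5635 + 0.3061)/(1 + 0.5635×0.3061) = 0.86960/1.172487 = 0.7416711
Compose boost 3: (0.7021 + 0.7416711)/(1 + 0.7021×0.7416711) = 1.443771/1.520727 = 0.94940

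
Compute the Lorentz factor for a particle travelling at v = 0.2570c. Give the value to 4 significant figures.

γ = 1/√(1 − β²) = 1/√(1 − 0.2570²) = 1/√(0.933951) = 1.035

γ ≈ 1.035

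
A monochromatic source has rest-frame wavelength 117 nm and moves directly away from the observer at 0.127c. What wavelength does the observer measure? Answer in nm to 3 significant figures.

Relativistic Doppler: λ_obs = λ_src √((1+β)/(1−β))
= 117 × √(1.1270/0.87300) = 117 × 1.1362 = 133 nm

λ_obs ≈ 133 nm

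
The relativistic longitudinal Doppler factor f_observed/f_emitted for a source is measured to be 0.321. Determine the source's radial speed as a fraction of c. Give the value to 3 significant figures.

f_obs/f_src = √((1−β)/(1+β)) = 0.321  ⇒  (1−β)/(1+β) = 0.10304
β = |1 − D²|/(1 + D²) = |1 − 0.10304|/(1 + 0.10304) = 0.813

β ≈ 0.813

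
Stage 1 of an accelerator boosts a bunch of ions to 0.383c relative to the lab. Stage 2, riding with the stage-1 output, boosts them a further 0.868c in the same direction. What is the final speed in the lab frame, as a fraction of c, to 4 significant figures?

u ≈ 0.9389c

Compose boost 2: (0.868 + 0.383)/(1 + 0.868×0.383) = 1.251/1.33244 = 0.9389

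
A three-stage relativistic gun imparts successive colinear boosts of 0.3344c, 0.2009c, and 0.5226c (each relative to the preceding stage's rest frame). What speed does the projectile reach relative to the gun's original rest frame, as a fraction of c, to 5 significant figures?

u ≈ 0.81148c

Compose boost 2: (0.2009 + 0.3344)/(1 + 0.2009×0.3344) = 0.53530/1.067181 = 0.5016019
Compose boost 3: (0.5226 + 0.5016019)/(1 + 0.5226×0.5016019) = 1.024202/1.262137 = 0.81148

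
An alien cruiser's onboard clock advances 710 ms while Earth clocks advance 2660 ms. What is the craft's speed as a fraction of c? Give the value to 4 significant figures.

β ≈ 0.9637

γ = Δt/τ₀ = 2660/710 = 3.74648
β = √(1 − 1/γ²) = √(1 − 1/3.74648²) = 0.9637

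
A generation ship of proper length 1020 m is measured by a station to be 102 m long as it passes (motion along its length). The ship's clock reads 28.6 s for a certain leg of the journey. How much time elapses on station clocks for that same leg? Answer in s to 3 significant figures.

Length contraction ⇒ γ = L₀/L = 1020/102 = 10.000
Time dilation: Δt = γτ₀ = 10.000 × 28.6 s = 286 s

Δt ≈ 286 s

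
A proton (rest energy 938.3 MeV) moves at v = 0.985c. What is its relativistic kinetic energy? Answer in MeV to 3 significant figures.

K ≈ 4500 MeV

γ = 1/√(1 − 0.985²) = 5.7953
K = (γ − 1)m₀c² = (5.7953 − 1) × 938.3 MeV = 4.7953 × 938.3 MeV = 4500 MeV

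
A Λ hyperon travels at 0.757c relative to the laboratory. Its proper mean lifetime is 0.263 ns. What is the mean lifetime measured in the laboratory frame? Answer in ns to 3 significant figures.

Δt ≈ 0.403 ns

γ = 1/√(1 − 0.757²) = 1.5304
Time dilation: Δt = γτ₀ = 1.5304 × 0.263 ns = 0.403 ns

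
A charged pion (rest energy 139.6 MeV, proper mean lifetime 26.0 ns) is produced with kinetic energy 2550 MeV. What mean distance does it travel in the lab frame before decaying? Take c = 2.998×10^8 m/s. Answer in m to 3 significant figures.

d ≈ 150 m

γ = 1 + K/(m₀c²) = 1 + 2550/139.6 = 19.266
β = √(1 − 1/γ²) = 0.99865
Dilated lifetime: γτ₀ = 19.266 × 26.0 ns = 500.93 ns
d = βc·γτ₀ = 0.99865 × (2.998×10^8 m/s) × 5.0093×10^-7 s = 150 m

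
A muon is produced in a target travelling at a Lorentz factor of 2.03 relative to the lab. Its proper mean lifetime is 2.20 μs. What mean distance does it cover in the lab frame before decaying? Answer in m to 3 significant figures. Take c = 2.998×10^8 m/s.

β = √(1 − 1/γ²) = √(1 − 1/2.03²) = 0.87025
Dilated lifetime: Δt = γτ₀ = 2.03 × 2.20 μs = 4.4660 μs
d = vΔt = 0.87025c × 4.4660 μs = 2.6090×10^8 m/s × 4.4660×10^-6 s = 1170 m

d ≈ 1170 m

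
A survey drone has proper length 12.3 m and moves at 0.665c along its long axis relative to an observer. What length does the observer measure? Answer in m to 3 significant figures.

γ = 1/√(1 − 0.665²) = 1.3390
Length contraction: L = L₀/γ = 12.3/1.3390 = 9.19 m

L ≈ 9.19 m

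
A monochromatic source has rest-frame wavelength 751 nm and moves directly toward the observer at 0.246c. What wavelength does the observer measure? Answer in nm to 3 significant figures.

λ_obs ≈ 584 nm

Relativistic Doppler: λ_obs = λ_src √((1−β)/(1+β))
= 751 × √(0.75400/1.2460) = 751 × 0.77791 = 584 nm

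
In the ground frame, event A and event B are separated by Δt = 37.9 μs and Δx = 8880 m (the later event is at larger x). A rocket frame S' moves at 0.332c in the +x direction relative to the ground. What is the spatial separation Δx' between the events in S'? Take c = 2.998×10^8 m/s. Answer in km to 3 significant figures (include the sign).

Δx' ≈ 5.41 km

γ = 1/√(1 − 0.332²) = 1.0601
Δx' = γ(Δx − vΔt) = 1.0601 × (8880 m − 0.332×(2.998×10^8 m/s)×37.9×10^-6 s)
= 1.0601 × (5107.7 m) = 5.41 km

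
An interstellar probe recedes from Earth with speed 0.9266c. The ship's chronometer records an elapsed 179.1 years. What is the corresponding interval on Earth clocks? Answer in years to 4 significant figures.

γ = 1/√(1 − 0.9266²) = 2.65923
Time dilation: Δt = γτ₀ = 2.65923 × 179.1 years = 476.3 years

Δt ≈ 476.3 years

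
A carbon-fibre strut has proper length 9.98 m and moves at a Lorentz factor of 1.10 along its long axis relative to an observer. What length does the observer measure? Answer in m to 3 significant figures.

γ = 1.10 (given)
Length contraction: L = L₀/γ = 9.98/1.10 = 9.07 m

L ≈ 9.07 m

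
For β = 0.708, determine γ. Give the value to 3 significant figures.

γ = 1/√(1 − β²) = 1/√(1 − 0.708²) = 1/√(0.49874) = 1.42

γ ≈ 1.42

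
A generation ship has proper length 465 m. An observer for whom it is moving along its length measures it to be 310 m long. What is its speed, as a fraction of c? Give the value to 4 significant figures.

γ = L₀/L = 465/310 = 1.50000
β = √(1 − 1/γ²) = 0.7454

β ≈ 0.7454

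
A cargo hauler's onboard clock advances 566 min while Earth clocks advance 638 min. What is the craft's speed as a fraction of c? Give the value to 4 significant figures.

β ≈ 0.4615

γ = Δt/τ₀ = 638/566 = 1.12721
β = √(1 − 1/γ²) = √(1 − 1/1.12721²) = 0.4615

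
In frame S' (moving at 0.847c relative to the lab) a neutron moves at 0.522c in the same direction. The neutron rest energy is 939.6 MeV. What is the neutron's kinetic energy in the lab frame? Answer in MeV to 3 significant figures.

K ≈ 2050 MeV

u_lab = (0.522 + 0.847)/(1 + 0.522×0.847) = 0.949288
γ = 1/√(1 − 0.949288²) = 3.1806
K = (γ − 1)m₀c² = (3.1806 − 1) × 939.6 = 2.1806 × 939.6 = 2050 MeV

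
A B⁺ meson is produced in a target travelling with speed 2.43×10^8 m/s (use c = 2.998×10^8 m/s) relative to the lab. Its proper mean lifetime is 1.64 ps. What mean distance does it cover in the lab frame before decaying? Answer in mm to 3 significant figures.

β = v/c = 2.43×10^8 / 2.998×10^8 = 0.81054
γ = 1/√(1 − 0.81054²) = 1.7074
Dilated lifetime: Δt = γτ₀ = 1.7074 × 1.64 ps = 2.8002 ps
d = vΔt = 0.81054c × 2.8002 ps = 2.4300×10^8 m/s × 2.8002×10^-12 s = 0.680 mm

d ≈ 0.680 mm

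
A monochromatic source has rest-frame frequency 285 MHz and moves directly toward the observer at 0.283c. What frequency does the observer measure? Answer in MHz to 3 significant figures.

Relativistic Doppler: f_obs = f_src √((1+β)/(1−β))
= 285 × √(1.2830/0.71700) = 285 × 1.3377 = 381 MHz

f_obs ≈ 381 MHz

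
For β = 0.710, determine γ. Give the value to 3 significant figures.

γ = 1/√(1 − β²) = 1/√(1 − 0.710²) = 1/√(0.49590) = 1.42

γ ≈ 1.42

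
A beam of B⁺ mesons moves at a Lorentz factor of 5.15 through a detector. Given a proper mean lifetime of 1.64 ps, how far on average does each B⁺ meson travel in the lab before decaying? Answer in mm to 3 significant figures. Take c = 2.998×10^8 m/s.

d ≈ 2.48 mm

β = √(1 − 1/γ²) = √(1 − 1/5.15²) = 0.98097
Dilated lifetime: Δt = γτ₀ = 5.15 × 1.64 ps = 8.4460 ps
d = vΔt = 0.98097c × 8.4460 ps = 2.9409×10^8 m/s × 8.4460×10^-12 s = 2.48 mm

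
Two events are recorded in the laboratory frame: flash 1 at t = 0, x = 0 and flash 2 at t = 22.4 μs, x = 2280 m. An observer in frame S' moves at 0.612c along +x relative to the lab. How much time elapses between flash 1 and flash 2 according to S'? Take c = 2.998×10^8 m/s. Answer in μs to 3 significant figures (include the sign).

γ = 1/√(1 − 0.612²) = 1.2644
Δt' = γ(Δt − vΔx/c²) = 1.2644 × (22.4 μs − 0.612×2280 m / (2.998×10^8 m/s))
= 1.2644 × (17.746 μs) = 22.4 μs

Δt' ≈ 22.4 μs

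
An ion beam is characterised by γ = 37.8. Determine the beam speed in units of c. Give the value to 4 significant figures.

β ≈ 0.9997

β = √(1 − 1/γ²) = √(1 − 1/37.8²) = √(0.999300) = 0.9997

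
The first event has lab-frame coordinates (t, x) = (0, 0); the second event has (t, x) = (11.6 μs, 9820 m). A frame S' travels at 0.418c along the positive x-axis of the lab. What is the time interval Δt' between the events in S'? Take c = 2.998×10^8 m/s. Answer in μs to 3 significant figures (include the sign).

Δt' ≈ -2.30 μs

γ = 1/√(1 − 0.418²) = 1.1008
Δt' = γ(Δt − vΔx/c²) = 1.1008 × (11.6 μs − 0.418×9820 m / (2.998×10^8 m/s))
= 1.1008 × (-2.0917 μs) = -2.30 μs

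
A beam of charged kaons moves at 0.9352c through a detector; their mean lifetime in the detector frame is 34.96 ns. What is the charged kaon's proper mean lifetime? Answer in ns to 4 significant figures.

γ = 1/√(1 − 0.9352²) = 2.82390
Proper time: τ₀ = Δt/γ = 34.96/2.82390 = 12.38 ns

τ₀ ≈ 12.38 ns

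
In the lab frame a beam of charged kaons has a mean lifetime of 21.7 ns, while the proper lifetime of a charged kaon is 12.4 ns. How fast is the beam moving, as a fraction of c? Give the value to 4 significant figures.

γ = Δt/τ₀ = 21.7/12.4 = 1.75000
β = √(1 − 1/γ²) = √(1 − 1/1.75000²) = 0.8207

β ≈ 0.8207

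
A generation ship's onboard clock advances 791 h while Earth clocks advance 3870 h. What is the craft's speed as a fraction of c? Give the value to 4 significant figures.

β ≈ 0.9789

γ = Δt/τ₀ = 3870/791 = 4.89254
β = √(1 − 1/γ²) = √(1 − 1/4.89254²) = 0.9789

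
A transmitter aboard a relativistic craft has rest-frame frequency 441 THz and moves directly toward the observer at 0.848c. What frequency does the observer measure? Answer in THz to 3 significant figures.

f_obs ≈ 1540 THz

Relativistic Doppler: f_obs = f_src √((1+β)/(1−β))
= 441 × √(1.8480/0.15200) = 441 × 3.4868 = 1540 THz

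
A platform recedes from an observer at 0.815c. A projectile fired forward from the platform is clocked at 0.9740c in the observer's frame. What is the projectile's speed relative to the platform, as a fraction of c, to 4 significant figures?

u' ≈ 0.7711c

Inverse velocity addition: u' = (u − v)/(1 − uv/c²)
= (0.9740 − 0.815)/(1 − 0.9740×0.815) = 0.1590/0.206190 = 0.7711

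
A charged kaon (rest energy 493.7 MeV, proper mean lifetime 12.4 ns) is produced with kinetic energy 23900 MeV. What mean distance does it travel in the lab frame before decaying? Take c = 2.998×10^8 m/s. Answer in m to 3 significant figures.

d ≈ 184 m

γ = 1 + K/(m₀c²) = 1 + 23900/493.7 = 49.410
β = √(1 − 1/γ²) = 0.99980
Dilated lifetime: γτ₀ = 49.410 × 12.4 ns = 612.68 ns
d = βc·γτ₀ = 0.99980 × (2.998×10^8 m/s) × 6.1268×10^-7 s = 184 m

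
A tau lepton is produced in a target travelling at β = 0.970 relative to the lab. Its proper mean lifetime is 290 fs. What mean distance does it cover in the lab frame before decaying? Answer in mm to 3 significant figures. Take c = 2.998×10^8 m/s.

d ≈ 0.347 mm

γ = 1/√(1 − 0.970²) = 4.1135
Dilated lifetime: Δt = γτ₀ = 4.1135 × 290 fs = 1192.9 fs
d = vΔt = 0.970c × 1192.9 fs = 2.9081×10^8 m/s × 1.1929×10^-12 s = 0.347 mm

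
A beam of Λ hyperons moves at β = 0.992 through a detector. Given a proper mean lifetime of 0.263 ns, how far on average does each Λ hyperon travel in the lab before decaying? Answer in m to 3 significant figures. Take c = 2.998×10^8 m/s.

d ≈ 0.620 m

γ = 1/√(1 − 0.992²) = 7.9216
Dilated lifetime: Δt = γτ₀ = 7.9216 × 0.263 ns = 2.0834 ns
d = vΔt = 0.992c × 2.0834 ns = 2.9740×10^8 m/s × 2.0834×10^-9 s = 0.620 m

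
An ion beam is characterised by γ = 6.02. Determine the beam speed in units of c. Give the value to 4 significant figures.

β = √(1 − 1/γ²) = √(1 − 1/6.02²) = √(0.972406) = 0.9861

β ≈ 0.9861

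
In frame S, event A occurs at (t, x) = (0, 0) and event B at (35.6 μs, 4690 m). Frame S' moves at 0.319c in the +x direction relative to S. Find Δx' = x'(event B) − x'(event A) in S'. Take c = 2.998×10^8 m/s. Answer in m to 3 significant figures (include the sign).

γ = 1/√(1 − 0.319²) = 1.0551
Δx' = γ(Δx − vΔt) = 1.0551 × (4690 m − 0.319×(2.998×10^8 m/s)×35.6×10^-6 s)
= 1.0551 × (1285.4 m) = 1360 m

Δx' ≈ 1360 m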